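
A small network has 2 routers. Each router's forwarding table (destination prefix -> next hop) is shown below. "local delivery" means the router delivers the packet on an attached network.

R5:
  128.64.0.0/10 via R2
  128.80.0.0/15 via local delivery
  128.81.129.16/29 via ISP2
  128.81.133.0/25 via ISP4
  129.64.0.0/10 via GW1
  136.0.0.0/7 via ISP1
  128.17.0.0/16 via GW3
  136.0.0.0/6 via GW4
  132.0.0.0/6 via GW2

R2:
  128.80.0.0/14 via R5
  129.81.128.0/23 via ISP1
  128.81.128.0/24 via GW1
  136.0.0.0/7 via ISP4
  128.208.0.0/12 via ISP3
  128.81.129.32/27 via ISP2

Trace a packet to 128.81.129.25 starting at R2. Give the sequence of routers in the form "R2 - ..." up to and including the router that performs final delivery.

R2 - R5

At R2: longest match for 128.81.129.25 is 128.80.0.0/14 -> R5
At R5: longest match for 128.81.129.25 is 128.80.0.0/15 -> local delivery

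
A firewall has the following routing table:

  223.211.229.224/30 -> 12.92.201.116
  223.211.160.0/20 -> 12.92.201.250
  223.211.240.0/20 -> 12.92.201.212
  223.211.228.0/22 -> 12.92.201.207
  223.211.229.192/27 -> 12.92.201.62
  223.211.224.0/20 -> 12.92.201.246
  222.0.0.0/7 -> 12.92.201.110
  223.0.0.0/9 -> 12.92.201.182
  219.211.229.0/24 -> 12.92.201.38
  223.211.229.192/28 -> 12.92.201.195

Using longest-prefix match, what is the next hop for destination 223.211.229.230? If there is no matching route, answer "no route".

12.92.201.207

Routes whose prefix contains 223.211.229.230:
  222.0.0.0/7 (222.0.0.0 - 223.255.255.255) -> 12.92.201.110
  223.211.224.0/20 (223.211.224.0 - 223.211.239.255) -> 12.92.201.246
  223.211.228.0/22 (223.211.228.0 - 223.211.231.255) -> 12.92.201.207
More-specific entries that do NOT match:
  223.211.229.224/30 (223.211.229.224 - 223.211.229.227) does not contain 223.211.229.230
  223.211.229.192/28 (223.211.229.192 - 223.211.229.207) does not contain 223.211.229.230
  223.211.229.192/27 (223.211.229.192 - 223.211.229.223) does not contain 223.211.229.230
  219.211.229.0/24 (219.211.229.0 - 219.211.229.255) does not contain 223.211.229.230
Longest matching prefix is /22 -> next hop 12.92.201.207.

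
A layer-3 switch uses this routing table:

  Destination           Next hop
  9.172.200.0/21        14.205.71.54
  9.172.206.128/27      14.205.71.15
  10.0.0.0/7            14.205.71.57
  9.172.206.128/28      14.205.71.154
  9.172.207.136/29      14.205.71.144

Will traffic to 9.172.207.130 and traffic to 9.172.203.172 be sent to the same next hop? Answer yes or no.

9.172.207.130: longest match 9.172.200.0/21 -> 14.205.71.54
9.172.203.172: longest match 9.172.200.0/21 -> 14.205.71.54

yes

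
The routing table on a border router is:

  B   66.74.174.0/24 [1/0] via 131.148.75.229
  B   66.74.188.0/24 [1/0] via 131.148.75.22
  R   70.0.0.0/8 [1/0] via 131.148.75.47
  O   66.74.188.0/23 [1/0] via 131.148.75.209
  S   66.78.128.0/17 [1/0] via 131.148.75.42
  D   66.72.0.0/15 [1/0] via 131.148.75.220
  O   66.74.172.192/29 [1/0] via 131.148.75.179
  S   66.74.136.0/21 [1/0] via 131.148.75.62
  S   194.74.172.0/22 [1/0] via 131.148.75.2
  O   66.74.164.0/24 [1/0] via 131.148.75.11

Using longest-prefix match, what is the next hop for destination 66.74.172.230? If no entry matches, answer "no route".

no route

No entry's prefix contains 66.74.172.230; there is no default route.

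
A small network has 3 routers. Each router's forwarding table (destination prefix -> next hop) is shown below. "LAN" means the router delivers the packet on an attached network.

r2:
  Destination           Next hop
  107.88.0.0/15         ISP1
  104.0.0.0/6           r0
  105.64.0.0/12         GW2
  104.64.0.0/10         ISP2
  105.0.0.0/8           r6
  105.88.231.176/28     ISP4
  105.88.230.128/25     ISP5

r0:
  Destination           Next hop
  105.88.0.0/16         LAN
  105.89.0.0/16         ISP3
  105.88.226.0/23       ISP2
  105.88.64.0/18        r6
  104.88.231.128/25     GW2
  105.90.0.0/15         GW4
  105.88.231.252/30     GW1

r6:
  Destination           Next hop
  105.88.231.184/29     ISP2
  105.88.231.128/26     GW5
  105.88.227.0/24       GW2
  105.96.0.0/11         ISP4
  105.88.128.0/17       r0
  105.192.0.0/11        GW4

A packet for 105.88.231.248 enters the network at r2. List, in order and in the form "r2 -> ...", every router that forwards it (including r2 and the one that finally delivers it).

r2 -> r6 -> r0

At r2: longest match for 105.88.231.248 is 105.0.0.0/8 -> r6
At r6: longest match for 105.88.231.248 is 105.88.128.0/17 -> r0
At r0: longest match for 105.88.231.248 is 105.88.0.0/16 -> LAN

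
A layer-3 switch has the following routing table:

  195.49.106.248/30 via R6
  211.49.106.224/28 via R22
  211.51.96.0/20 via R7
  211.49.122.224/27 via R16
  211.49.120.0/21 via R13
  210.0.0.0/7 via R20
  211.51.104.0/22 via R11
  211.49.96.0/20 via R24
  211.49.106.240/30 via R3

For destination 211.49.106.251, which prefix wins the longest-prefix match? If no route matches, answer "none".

211.49.96.0/20

Entries matching 211.49.106.251:
  210.0.0.0/7 (210.0.0.0 - 211.255.255.255)
  211.49.96.0/20 (211.49.96.0 - 211.49.111.255)
Most specific is 211.49.96.0/20.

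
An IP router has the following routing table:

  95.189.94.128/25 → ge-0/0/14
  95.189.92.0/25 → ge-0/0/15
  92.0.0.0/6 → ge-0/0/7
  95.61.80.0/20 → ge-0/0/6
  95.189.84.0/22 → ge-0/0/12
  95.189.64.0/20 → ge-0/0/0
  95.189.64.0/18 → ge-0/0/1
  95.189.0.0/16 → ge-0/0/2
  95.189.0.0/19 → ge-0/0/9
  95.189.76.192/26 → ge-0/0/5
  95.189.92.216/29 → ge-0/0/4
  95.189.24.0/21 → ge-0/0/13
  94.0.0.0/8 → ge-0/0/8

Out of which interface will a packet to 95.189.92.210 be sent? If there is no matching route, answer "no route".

ge-0/0/1

Routes whose prefix contains 95.189.92.210:
  92.0.0.0/6 (92.0.0.0 - 95.255.255.255) -> ge-0/0/7
  95.189.0.0/16 (95.189.0.0 - 95.189.255.255) -> ge-0/0/2
  95.189.64.0/18 (95.189.64.0 - 95.189.127.255) -> ge-0/0/1
More-specific entries that do NOT match:
  95.189.92.216/29 (95.189.92.216 - 95.189.92.223) does not contain 95.189.92.210
  95.189.76.192/26 (95.189.76.192 - 95.189.76.255) does not contain 95.189.92.210
  95.189.94.128/25 (95.189.94.128 - 95.189.94.255) does not contain 95.189.92.210
  95.189.92.0/25 (95.189.92.0 - 95.189.92.127) does not contain 95.189.92.210
  95.189.84.0/22 (95.189.84.0 - 95.189.87.255) does not contain 95.189.92.210
  95.189.24.0/21 (95.189.24.0 - 95.189.31.255) does not contain 95.189.92.210
  95.61.80.0/20 (95.61.80.0 - 95.61.95.255) does not contain 95.189.92.210
  95.189.64.0/20 (95.189.64.0 - 95.189.79.255) does not contain 95.189.92.210
  95.189.0.0/19 (95.189.0.0 - 95.189.31.255) does not contain 95.189.92.210
Longest matching prefix is /18 -> interface ge-0/0/1.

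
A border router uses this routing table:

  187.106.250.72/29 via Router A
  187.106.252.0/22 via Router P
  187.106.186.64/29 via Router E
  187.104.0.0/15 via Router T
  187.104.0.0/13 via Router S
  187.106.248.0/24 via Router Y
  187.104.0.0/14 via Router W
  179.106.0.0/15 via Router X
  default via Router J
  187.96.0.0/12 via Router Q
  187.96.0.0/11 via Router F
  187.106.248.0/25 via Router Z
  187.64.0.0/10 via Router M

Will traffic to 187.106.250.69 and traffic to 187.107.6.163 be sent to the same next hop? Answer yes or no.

187.106.250.69: longest match 187.104.0.0/14 -> Router W
187.107.6.163: longest match 187.104.0.0/14 -> Router W

yes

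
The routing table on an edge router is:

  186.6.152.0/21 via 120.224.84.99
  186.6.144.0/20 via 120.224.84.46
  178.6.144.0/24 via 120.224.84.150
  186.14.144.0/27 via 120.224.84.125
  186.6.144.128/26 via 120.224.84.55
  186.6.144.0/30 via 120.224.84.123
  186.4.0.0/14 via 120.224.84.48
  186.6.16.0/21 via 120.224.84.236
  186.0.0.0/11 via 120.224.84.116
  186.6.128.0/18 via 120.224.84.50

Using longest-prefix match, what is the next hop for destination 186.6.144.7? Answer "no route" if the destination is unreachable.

Routes whose prefix contains 186.6.144.7:
  186.0.0.0/11 (186.0.0.0 - 186.31.255.255) -> 120.224.84.116
  186.4.0.0/14 (186.4.0.0 - 186.7.255.255) -> 120.224.84.48
  186.6.128.0/18 (186.6.128.0 - 186.6.191.255) -> 120.224.84.50
  186.6.144.0/20 (186.6.144.0 - 186.6.159.255) -> 120.224.84.46
More-specific entries that do NOT match:
  186.6.144.0/30 (186.6.144.0 - 186.6.144.3) does not contain 186.6.144.7
  186.14.144.0/27 (186.14.144.0 - 186.14.144.31) does not contain 186.6.144.7
  186.6.144.128/26 (186.6.144.128 - 186.6.144.191) does not contain 186.6.144.7
  178.6.144.0/24 (178.6.144.0 - 178.6.144.255) does not contain 186.6.144.7
  186.6.152.0/21 (186.6.152.0 - 186.6.159.255) does not contain 186.6.144.7
  186.6.16.0/21 (186.6.16.0 - 186.6.23.255) does not contain 186.6.144.7
Longest matching prefix is /20 -> next hop 120.224.84.46.

120.224.84.46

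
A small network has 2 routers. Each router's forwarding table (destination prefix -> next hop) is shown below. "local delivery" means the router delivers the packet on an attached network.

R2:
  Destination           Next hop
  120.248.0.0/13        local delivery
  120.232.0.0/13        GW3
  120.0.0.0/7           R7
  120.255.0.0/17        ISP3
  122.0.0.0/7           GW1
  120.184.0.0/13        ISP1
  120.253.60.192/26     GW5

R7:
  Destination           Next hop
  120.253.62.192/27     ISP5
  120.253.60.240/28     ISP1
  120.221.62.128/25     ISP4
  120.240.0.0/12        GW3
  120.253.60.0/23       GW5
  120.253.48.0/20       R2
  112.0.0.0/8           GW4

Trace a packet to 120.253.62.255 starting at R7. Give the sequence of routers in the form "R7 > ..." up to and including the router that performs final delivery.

R7 > R2

At R7: longest match for 120.253.62.255 is 120.253.48.0/20 -> R2
At R2: longest match for 120.253.62.255 is 120.248.0.0/13 -> local delivery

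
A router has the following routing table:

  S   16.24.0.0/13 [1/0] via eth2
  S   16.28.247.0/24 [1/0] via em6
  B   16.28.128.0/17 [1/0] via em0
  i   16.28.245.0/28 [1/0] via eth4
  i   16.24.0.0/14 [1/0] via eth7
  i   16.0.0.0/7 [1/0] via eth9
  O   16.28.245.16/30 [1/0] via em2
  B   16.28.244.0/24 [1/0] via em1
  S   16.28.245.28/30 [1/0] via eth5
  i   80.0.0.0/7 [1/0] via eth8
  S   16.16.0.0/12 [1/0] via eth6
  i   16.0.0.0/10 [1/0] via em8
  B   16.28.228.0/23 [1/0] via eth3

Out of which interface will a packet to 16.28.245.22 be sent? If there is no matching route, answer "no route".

Routes whose prefix contains 16.28.245.22:
  16.0.0.0/7 (16.0.0.0 - 17.255.255.255) -> eth9
  16.0.0.0/10 (16.0.0.0 - 16.63.255.255) -> em8
  16.16.0.0/12 (16.16.0.0 - 16.31.255.255) -> eth6
  16.24.0.0/13 (16.24.0.0 - 16.31.255.255) -> eth2
  16.28.128.0/17 (16.28.128.0 - 16.28.255.255) -> em0
More-specific entries that do NOT match:
  16.28.245.16/30 (16.28.245.16 - 16.28.245.19) does not contain 16.28.245.22
  16.28.245.28/30 (16.28.245.28 - 16.28.245.31) does not contain 16.28.245.22
  16.28.245.0/28 (16.28.245.0 - 16.28.245.15) does not contain 16.28.245.22
  16.28.247.0/24 (16.28.247.0 - 16.28.247.255) does not contain 16.28.245.22
  16.28.244.0/24 (16.28.244.0 - 16.28.244.255) does not contain 16.28.245.22
  16.28.228.0/23 (16.28.228.0 - 16.28.229.255) does not contain 16.28.245.22
Longest matching prefix is /17 -> interface em0.

em0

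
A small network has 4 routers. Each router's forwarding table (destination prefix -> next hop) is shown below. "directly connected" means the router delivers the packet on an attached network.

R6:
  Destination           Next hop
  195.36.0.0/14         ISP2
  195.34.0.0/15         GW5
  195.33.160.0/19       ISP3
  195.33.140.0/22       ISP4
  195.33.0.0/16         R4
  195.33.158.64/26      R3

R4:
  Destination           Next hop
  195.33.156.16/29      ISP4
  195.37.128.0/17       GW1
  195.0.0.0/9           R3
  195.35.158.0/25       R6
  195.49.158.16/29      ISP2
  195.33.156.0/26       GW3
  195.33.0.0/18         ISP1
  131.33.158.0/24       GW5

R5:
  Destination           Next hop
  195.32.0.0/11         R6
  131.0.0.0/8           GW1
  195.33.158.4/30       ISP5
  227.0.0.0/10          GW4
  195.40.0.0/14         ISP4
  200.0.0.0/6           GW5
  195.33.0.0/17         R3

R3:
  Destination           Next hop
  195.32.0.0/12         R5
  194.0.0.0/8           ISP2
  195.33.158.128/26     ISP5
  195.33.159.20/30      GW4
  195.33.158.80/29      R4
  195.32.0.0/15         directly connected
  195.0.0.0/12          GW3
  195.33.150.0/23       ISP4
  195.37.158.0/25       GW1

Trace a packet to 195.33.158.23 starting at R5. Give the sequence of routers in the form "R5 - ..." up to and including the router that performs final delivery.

R5 - R6 - R4 - R3

At R5: longest match for 195.33.158.23 is 195.32.0.0/11 -> R6
At R6: longest match for 195.33.158.23 is 195.33.0.0/16 -> R4
At R4: longest match for 195.33.158.23 is 195.0.0.0/9 -> R3
At R3: longest match for 195.33.158.23 is 195.32.0.0/15 -> directly connected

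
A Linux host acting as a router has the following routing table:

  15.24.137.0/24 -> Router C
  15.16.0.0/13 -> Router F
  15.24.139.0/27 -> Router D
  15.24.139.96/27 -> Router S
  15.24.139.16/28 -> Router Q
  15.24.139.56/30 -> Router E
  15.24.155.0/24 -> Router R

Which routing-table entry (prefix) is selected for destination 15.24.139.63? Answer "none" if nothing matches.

none

15.24.139.63 is outside every listed prefix and there is no default route.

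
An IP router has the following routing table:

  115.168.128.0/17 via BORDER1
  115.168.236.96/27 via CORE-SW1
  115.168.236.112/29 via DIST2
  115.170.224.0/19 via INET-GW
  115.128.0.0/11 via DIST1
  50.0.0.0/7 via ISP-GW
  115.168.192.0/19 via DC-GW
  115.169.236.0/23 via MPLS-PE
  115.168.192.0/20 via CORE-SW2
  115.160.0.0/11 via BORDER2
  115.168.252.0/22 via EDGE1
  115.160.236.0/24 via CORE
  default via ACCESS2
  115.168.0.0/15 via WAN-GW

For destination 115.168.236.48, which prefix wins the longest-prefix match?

115.168.128.0/17

Entries matching 115.168.236.48:
  0.0.0.0/0 (default, matches everything)
  115.160.0.0/11 (115.160.0.0 - 115.191.255.255)
  115.168.0.0/15 (115.168.0.0 - 115.169.255.255)
  115.168.128.0/17 (115.168.128.0 - 115.168.255.255)
Most specific is 115.168.128.0/17.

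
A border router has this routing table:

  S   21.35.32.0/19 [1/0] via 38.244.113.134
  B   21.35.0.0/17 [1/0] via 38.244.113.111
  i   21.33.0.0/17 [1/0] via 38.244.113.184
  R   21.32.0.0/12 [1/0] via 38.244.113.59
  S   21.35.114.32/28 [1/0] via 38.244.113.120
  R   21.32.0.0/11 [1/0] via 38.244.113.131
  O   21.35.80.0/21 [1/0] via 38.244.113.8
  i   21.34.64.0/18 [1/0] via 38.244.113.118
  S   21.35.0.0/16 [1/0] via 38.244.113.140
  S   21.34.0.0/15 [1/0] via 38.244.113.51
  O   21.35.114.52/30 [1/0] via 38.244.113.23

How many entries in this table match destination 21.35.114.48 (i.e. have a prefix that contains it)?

Prefixes containing 21.35.114.48:
  21.32.0.0/11 (21.32.0.0 - 21.63.255.255)
  21.32.0.0/12 (21.32.0.0 - 21.47.255.255)
  21.34.0.0/15 (21.34.0.0 - 21.35.255.255)
  21.35.0.0/16 (21.35.0.0 - 21.35.255.255)
  21.35.0.0/17 (21.35.0.0 - 21.35.127.255)
Total matching entries: 5.

5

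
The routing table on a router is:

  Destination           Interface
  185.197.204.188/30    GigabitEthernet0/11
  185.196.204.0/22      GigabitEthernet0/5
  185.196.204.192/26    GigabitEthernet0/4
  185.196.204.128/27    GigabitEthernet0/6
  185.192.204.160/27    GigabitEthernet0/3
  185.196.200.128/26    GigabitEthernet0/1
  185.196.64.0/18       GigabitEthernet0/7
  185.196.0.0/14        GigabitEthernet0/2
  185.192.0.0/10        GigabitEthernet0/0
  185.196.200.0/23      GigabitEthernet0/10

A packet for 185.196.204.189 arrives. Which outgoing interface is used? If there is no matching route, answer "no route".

Routes whose prefix contains 185.196.204.189:
  185.192.0.0/10 (185.192.0.0 - 185.255.255.255) -> GigabitEthernet0/0
  185.196.0.0/14 (185.196.0.0 - 185.199.255.255) -> GigabitEthernet0/2
  185.196.204.0/22 (185.196.204.0 - 185.196.207.255) -> GigabitEthernet0/5
More-specific entries that do NOT match:
  185.197.204.188/30 (185.197.204.188 - 185.197.204.191) does not contain 185.196.204.189
  185.196.204.128/27 (185.196.204.128 - 185.196.204.159) does not contain 185.196.204.189
  185.192.204.160/27 (185.192.204.160 - 185.192.204.191) does not contain 185.196.204.189
  185.196.204.192/26 (185.196.204.192 - 185.196.204.255) does not contain 185.196.204.189
  185.196.200.128/26 (185.196.200.128 - 185.196.200.191) does not contain 185.196.204.189
  185.196.200.0/23 (185.196.200.0 - 185.196.201.255) does not contain 185.196.204.189
Longest matching prefix is /22 -> interface GigabitEthernet0/5.

GigabitEthernet0/5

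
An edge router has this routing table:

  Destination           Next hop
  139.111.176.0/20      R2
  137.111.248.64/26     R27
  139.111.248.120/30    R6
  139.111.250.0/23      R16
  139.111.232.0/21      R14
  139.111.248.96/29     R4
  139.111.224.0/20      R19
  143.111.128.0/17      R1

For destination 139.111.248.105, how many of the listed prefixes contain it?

0

No listed prefix contains 139.111.248.105.
Total matching entries: 0.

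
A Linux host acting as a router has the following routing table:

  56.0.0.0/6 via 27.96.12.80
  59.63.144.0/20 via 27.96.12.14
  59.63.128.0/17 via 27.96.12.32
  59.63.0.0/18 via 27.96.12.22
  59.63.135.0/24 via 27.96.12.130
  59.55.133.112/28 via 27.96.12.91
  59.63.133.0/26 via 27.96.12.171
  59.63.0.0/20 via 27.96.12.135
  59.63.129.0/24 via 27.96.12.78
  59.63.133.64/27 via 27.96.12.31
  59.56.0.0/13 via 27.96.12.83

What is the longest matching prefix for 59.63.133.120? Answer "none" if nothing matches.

Entries matching 59.63.133.120:
  56.0.0.0/6 (56.0.0.0 - 59.255.255.255)
  59.56.0.0/13 (59.56.0.0 - 59.63.255.255)
  59.63.128.0/17 (59.63.128.0 - 59.63.255.255)
Most specific is 59.63.128.0/17.

59.63.128.0/17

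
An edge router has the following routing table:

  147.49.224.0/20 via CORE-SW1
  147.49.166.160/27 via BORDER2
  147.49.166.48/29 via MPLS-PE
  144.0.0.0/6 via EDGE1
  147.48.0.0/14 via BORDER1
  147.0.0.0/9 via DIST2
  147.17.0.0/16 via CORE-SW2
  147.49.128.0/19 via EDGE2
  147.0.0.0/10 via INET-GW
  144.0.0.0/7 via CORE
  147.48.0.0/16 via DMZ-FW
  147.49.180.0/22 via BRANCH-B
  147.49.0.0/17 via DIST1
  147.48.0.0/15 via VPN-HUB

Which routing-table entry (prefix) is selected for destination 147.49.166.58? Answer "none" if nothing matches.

Entries matching 147.49.166.58:
  144.0.0.0/6 (144.0.0.0 - 147.255.255.255)
  147.0.0.0/9 (147.0.0.0 - 147.127.255.255)
  147.0.0.0/10 (147.0.0.0 - 147.63.255.255)
  147.48.0.0/14 (147.48.0.0 - 147.51.255.255)
  147.48.0.0/15 (147.48.0.0 - 147.49.255.255)
Most specific is 147.48.0.0/15.

147.48.0.0/15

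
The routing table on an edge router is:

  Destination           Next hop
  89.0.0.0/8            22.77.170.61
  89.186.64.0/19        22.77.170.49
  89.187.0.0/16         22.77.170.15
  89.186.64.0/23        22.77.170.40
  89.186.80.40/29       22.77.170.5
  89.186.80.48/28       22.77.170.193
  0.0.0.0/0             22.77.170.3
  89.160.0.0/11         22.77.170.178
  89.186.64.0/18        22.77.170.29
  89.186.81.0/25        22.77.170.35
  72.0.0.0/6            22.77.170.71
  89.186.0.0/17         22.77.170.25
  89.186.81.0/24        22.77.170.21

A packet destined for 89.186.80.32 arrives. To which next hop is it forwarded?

22.77.170.49

Routes whose prefix contains 89.186.80.32:
  0.0.0.0/0 (default, matches everything) -> 22.77.170.3
  89.0.0.0/8 (89.0.0.0 - 89.255.255.255) -> 22.77.170.61
  89.160.0.0/11 (89.160.0.0 - 89.191.255.255) -> 22.77.170.178
  89.186.0.0/17 (89.186.0.0 - 89.186.127.255) -> 22.77.170.25
  89.186.64.0/18 (89.186.64.0 - 89.186.127.255) -> 22.77.170.29
  89.186.64.0/19 (89.186.64.0 - 89.186.95.255) -> 22.77.170.49
More-specific entries that do NOT match:
  89.186.80.40/29 (89.186.80.40 - 89.186.80.47) does not contain 89.186.80.32
  89.186.80.48/28 (89.186.80.48 - 89.186.80.63) does not contain 89.186.80.32
  89.186.81.0/25 (89.186.81.0 - 89.186.81.127) does not contain 89.186.80.32
  89.186.81.0/24 (89.186.81.0 - 89.186.81.255) does not contain 89.186.80.32
  89.186.64.0/23 (89.186.64.0 - 89.186.65.255) does not contain 89.186.80.32
Longest matching prefix is /19 -> next hop 22.77.170.49.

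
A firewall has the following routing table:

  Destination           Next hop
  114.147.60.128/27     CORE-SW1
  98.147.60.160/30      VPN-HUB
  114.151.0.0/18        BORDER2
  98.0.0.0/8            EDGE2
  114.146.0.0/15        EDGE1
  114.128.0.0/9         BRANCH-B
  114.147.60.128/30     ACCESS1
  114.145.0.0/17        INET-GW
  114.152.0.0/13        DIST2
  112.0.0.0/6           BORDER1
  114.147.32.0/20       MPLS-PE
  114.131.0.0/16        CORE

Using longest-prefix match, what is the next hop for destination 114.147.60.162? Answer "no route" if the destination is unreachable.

EDGE1

Routes whose prefix contains 114.147.60.162:
  112.0.0.0/6 (112.0.0.0 - 115.255.255.255) -> BORDER1
  114.128.0.0/9 (114.128.0.0 - 114.255.255.255) -> BRANCH-B
  114.146.0.0/15 (114.146.0.0 - 114.147.255.255) -> EDGE1
More-specific entries that do NOT match:
  98.147.60.160/30 (98.147.60.160 - 98.147.60.163) does not contain 114.147.60.162
  114.147.60.128/30 (114.147.60.128 - 114.147.60.131) does not contain 114.147.60.162
  114.147.60.128/27 (114.147.60.128 - 114.147.60.159) does not contain 114.147.60.162
  114.147.32.0/20 (114.147.32.0 - 114.147.47.255) does not contain 114.147.60.162
  114.151.0.0/18 (114.151.0.0 - 114.151.63.255) does not contain 114.147.60.162
  114.145.0.0/17 (114.145.0.0 - 114.145.127.255) does not contain 114.147.60.162
  114.131.0.0/16 (114.131.0.0 - 114.131.255.255) does not contain 114.147.60.162
Longest matching prefix is /15 -> next hop EDGE1.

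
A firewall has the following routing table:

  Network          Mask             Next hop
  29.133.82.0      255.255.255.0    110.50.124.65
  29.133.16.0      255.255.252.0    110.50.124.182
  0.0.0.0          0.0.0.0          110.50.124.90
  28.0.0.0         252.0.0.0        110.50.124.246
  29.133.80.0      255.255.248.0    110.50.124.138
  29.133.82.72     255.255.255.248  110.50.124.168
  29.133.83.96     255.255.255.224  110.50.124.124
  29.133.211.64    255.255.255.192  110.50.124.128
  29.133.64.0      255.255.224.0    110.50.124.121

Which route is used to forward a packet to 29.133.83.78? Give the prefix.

Entries matching 29.133.83.78:
  0.0.0.0/0 (default, matches everything)
  28.0.0.0/6 (28.0.0.0 - 31.255.255.255)
  29.133.64.0/19 (29.133.64.0 - 29.133.95.255)
  29.133.80.0/21 (29.133.80.0 - 29.133.87.255)
Most specific is 29.133.80.0/21.

29.133.80.0/21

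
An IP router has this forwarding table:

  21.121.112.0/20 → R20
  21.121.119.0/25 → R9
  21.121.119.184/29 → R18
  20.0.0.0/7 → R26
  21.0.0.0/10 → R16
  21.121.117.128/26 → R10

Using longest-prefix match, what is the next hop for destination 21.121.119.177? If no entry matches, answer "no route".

R20

Routes whose prefix contains 21.121.119.177:
  20.0.0.0/7 (20.0.0.0 - 21.255.255.255) -> R26
  21.121.112.0/20 (21.121.112.0 - 21.121.127.255) -> R20
More-specific entries that do NOT match:
  21.121.119.184/29 (21.121.119.184 - 21.121.119.191) does not contain 21.121.119.177
  21.121.117.128/26 (21.121.117.128 - 21.121.117.191) does not contain 21.121.119.177
  21.121.119.0/25 (21.121.119.0 - 21.121.119.127) does not contain 21.121.119.177
Longest matching prefix is /20 -> next hop R20.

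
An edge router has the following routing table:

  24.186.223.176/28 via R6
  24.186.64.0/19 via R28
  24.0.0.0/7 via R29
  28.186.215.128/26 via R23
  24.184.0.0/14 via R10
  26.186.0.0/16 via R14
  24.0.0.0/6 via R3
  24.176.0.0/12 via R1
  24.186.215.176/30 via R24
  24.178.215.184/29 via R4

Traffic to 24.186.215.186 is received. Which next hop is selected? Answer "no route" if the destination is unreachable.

Routes whose prefix contains 24.186.215.186:
  24.0.0.0/6 (24.0.0.0 - 27.255.255.255) -> R3
  24.0.0.0/7 (24.0.0.0 - 25.255.255.255) -> R29
  24.176.0.0/12 (24.176.0.0 - 24.191.255.255) -> R1
  24.184.0.0/14 (24.184.0.0 - 24.187.255.255) -> R10
More-specific entries that do NOT match:
  24.186.215.176/30 (24.186.215.176 - 24.186.215.179) does not contain 24.186.215.186
  24.178.215.184/29 (24.178.215.184 - 24.178.215.191) does not contain 24.186.215.186
  24.186.223.176/28 (24.186.223.176 - 24.186.223.191) does not contain 24.186.215.186
  28.186.215.128/26 (28.186.215.128 - 28.186.215.191) does not contain 24.186.215.186
  24.186.64.0/19 (24.186.64.0 - 24.186.95.255) does not contain 24.186.215.186
  26.186.0.0/16 (26.186.0.0 - 26.186.255.255) does not contain 24.186.215.186
Longest matching prefix is /14 -> next hop R10.

R10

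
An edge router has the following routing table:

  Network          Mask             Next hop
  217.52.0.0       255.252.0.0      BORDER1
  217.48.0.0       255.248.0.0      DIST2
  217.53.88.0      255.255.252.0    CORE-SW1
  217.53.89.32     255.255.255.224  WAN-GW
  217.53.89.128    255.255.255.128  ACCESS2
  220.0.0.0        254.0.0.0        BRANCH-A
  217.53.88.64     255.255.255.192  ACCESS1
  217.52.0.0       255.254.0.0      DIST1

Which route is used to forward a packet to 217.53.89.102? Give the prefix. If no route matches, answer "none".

Entries matching 217.53.89.102:
  217.48.0.0/13 (217.48.0.0 - 217.55.255.255)
  217.52.0.0/14 (217.52.0.0 - 217.55.255.255)
  217.52.0.0/15 (217.52.0.0 - 217.53.255.255)
  217.53.88.0/22 (217.53.88.0 - 217.53.91.255)
Most specific is 217.53.88.0/22.

217.53.88.0/22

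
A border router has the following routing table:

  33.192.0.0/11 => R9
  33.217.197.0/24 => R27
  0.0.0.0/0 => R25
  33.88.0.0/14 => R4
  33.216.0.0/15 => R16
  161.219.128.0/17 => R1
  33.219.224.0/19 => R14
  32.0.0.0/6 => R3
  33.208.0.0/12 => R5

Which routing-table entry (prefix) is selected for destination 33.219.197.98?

Entries matching 33.219.197.98:
  0.0.0.0/0 (default, matches everything)
  32.0.0.0/6 (32.0.0.0 - 35.255.255.255)
  33.192.0.0/11 (33.192.0.0 - 33.223.255.255)
  33.208.0.0/12 (33.208.0.0 - 33.223.255.255)
Most specific is 33.208.0.0/12.

33.208.0.0/12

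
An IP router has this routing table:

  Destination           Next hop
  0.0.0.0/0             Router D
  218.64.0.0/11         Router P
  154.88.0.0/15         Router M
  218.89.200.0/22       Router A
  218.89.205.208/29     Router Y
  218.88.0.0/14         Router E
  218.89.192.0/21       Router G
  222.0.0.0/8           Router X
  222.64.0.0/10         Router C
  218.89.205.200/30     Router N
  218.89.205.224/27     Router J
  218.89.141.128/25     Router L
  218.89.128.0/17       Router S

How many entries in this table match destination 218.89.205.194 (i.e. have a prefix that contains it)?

4

Prefixes containing 218.89.205.194:
  0.0.0.0/0 (default, matches everything)
  218.64.0.0/11 (218.64.0.0 - 218.95.255.255)
  218.88.0.0/14 (218.88.0.0 - 218.91.255.255)
  218.89.128.0/17 (218.89.128.0 - 218.89.255.255)
Total matching entries: 4.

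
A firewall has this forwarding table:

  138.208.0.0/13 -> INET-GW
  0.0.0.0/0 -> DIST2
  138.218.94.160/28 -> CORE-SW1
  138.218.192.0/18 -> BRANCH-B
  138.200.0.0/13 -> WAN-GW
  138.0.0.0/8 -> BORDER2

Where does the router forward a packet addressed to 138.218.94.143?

Routes whose prefix contains 138.218.94.143:
  0.0.0.0/0 (default, matches everything) -> DIST2
  138.0.0.0/8 (138.0.0.0 - 138.255.255.255) -> BORDER2
More-specific entries that do NOT match:
  138.218.94.160/28 (138.218.94.160 - 138.218.94.175) does not contain 138.218.94.143
  138.218.192.0/18 (138.218.192.0 - 138.218.255.255) does not contain 138.218.94.143
  138.208.0.0/13 (138.208.0.0 - 138.215.255.255) does not contain 138.218.94.143
  138.200.0.0/13 (138.200.0.0 - 138.207.255.255) does not contain 138.218.94.143
Longest matching prefix is /8 -> next hop BORDER2.

BORDER2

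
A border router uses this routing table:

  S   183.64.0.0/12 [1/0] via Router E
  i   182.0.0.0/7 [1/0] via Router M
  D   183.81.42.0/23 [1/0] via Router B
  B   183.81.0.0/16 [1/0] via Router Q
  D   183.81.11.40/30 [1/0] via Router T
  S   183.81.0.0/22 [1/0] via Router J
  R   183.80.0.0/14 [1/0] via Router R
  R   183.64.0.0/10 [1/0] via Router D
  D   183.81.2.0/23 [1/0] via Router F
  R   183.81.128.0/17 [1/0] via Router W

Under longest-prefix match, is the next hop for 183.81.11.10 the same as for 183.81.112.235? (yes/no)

yes

183.81.11.10: longest match 183.81.0.0/16 -> Router Q
183.81.112.235: longest match 183.81.0.0/16 -> Router Q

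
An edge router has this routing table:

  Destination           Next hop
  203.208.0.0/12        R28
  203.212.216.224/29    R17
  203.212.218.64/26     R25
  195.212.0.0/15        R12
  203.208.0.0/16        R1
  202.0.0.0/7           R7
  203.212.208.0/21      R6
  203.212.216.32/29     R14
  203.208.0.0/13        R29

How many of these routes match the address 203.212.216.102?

Prefixes containing 203.212.216.102:
  202.0.0.0/7 (202.0.0.0 - 203.255.255.255)
  203.208.0.0/12 (203.208.0.0 - 203.223.255.255)
  203.208.0.0/13 (203.208.0.0 - 203.215.255.255)
Total matching entries: 3.

3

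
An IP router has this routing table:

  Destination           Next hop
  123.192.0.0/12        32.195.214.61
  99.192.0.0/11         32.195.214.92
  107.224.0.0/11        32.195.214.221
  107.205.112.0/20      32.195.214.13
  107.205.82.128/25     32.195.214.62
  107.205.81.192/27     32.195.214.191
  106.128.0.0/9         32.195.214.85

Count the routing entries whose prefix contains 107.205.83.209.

0

No listed prefix contains 107.205.83.209.
Total matching entries: 0.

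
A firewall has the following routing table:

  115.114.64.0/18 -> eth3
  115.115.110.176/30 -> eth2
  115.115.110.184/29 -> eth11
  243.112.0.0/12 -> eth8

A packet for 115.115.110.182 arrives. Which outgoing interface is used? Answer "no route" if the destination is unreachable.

No entry's prefix contains 115.115.110.182; there is no default route.

no route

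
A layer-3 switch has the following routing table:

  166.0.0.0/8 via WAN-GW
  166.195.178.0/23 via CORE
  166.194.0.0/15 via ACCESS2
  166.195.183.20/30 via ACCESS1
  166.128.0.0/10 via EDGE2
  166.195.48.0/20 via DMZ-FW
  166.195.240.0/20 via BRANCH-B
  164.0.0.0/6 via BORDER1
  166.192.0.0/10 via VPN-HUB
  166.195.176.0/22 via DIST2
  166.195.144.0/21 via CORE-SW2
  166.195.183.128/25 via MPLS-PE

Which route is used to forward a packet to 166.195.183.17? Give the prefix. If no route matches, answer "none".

166.194.0.0/15

Entries matching 166.195.183.17:
  164.0.0.0/6 (164.0.0.0 - 167.255.255.255)
  166.0.0.0/8 (166.0.0.0 - 166.255.255.255)
  166.192.0.0/10 (166.192.0.0 - 166.255.255.255)
  166.194.0.0/15 (166.194.0.0 - 166.195.255.255)
Most specific is 166.194.0.0/15.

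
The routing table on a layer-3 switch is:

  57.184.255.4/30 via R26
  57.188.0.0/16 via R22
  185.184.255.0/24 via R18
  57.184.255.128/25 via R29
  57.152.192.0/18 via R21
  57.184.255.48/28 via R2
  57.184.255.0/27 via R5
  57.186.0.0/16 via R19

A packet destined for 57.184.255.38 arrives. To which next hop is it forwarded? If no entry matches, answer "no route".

No entry's prefix contains 57.184.255.38; there is no default route.

no route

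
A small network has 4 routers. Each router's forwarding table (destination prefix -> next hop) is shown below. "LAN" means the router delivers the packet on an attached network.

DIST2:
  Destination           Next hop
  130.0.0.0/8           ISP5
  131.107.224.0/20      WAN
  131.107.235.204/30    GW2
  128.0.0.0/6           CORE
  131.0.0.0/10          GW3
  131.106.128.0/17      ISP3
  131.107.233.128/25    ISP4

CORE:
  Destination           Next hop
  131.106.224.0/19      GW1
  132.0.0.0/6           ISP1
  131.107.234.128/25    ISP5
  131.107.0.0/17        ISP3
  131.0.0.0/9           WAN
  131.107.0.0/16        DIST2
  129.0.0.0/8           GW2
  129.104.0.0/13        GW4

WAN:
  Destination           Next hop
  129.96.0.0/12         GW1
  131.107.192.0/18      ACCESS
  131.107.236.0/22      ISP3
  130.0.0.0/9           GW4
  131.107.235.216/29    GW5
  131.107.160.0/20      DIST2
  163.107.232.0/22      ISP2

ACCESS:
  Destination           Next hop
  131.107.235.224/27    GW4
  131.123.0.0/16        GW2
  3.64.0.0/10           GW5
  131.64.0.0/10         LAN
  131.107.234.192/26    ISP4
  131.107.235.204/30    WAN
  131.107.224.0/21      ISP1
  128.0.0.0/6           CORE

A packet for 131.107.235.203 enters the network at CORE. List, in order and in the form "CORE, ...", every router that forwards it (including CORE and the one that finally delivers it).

CORE, DIST2, WAN, ACCESS

At CORE: longest match for 131.107.235.203 is 131.107.0.0/16 -> DIST2
At DIST2: longest match for 131.107.235.203 is 131.107.224.0/20 -> WAN
At WAN: longest match for 131.107.235.203 is 131.107.192.0/18 -> ACCESS
At ACCESS: longest match for 131.107.235.203 is 131.64.0.0/10 -> LAN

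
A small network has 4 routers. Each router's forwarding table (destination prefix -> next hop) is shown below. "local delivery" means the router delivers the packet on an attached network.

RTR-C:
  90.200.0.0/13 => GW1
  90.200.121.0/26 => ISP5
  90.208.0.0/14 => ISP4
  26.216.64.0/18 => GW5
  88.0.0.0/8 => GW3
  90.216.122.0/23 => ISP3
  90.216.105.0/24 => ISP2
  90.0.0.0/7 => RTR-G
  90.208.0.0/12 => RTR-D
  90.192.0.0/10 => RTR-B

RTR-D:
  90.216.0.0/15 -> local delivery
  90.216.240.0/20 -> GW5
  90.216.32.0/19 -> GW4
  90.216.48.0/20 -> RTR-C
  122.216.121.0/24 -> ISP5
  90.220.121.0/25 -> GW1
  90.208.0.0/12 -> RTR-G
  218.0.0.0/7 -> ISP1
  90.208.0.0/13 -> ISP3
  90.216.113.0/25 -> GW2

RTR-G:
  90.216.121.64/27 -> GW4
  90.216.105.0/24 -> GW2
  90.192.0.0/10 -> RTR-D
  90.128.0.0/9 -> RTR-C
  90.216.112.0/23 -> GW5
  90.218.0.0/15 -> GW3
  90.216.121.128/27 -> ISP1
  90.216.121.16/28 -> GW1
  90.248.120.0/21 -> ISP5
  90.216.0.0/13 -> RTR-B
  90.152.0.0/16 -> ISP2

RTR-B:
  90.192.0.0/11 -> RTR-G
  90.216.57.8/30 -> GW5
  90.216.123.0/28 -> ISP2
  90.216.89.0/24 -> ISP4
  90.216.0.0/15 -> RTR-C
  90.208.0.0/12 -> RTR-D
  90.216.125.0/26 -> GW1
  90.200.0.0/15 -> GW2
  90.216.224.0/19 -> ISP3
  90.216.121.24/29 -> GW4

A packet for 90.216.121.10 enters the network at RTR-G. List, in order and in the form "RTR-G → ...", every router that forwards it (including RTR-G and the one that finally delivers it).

RTR-G → RTR-B → RTR-C → RTR-D

At RTR-G: longest match for 90.216.121.10 is 90.216.0.0/13 -> RTR-B
At RTR-B: longest match for 90.216.121.10 is 90.216.0.0/15 -> RTR-C
At RTR-C: longest match for 90.216.121.10 is 90.208.0.0/12 -> RTR-D
At RTR-D: longest match for 90.216.121.10 is 90.216.0.0/15 -> local delivery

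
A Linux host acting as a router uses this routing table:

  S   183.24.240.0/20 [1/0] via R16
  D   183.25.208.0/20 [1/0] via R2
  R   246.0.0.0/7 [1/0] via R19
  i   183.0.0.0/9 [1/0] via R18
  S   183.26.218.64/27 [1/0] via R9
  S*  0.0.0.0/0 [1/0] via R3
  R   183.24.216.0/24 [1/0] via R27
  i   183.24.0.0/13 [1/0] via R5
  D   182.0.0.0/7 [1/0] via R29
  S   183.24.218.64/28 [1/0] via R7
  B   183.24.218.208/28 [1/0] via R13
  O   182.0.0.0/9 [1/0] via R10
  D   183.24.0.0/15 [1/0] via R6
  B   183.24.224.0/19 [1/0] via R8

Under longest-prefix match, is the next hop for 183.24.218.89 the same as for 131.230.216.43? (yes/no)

no

183.24.218.89: longest match 183.24.0.0/15 -> R6
131.230.216.43: longest match 0.0.0.0/0 -> R3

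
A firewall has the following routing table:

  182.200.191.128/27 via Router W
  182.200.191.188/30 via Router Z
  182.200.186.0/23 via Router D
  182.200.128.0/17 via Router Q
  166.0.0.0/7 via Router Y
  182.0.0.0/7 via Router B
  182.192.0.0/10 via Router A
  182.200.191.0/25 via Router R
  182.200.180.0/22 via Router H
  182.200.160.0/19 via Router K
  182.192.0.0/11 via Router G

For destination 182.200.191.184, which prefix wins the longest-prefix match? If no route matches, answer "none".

Entries matching 182.200.191.184:
  182.0.0.0/7 (182.0.0.0 - 183.255.255.255)
  182.192.0.0/10 (182.192.0.0 - 182.255.255.255)
  182.192.0.0/11 (182.192.0.0 - 182.223.255.255)
  182.200.128.0/17 (182.200.128.0 - 182.200.255.255)
  182.200.160.0/19 (182.200.160.0 - 182.200.191.255)
Most specific is 182.200.160.0/19.

182.200.160.0/19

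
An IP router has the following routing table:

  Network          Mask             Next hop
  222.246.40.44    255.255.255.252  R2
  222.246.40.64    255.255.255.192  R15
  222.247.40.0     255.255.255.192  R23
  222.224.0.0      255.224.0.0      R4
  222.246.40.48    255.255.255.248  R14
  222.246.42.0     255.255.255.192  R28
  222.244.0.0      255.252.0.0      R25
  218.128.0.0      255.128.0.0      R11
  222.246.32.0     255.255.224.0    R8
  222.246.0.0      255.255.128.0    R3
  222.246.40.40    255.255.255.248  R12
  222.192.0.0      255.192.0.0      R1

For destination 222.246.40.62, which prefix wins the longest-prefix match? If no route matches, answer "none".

Entries matching 222.246.40.62:
  222.192.0.0/10 (222.192.0.0 - 222.255.255.255)
  222.224.0.0/11 (222.224.0.0 - 222.255.255.255)
  222.244.0.0/14 (222.244.0.0 - 222.247.255.255)
  222.246.0.0/17 (222.246.0.0 - 222.246.127.255)
  222.246.32.0/19 (222.246.32.0 - 222.246.63.255)
Most specific is 222.246.32.0/19.

222.246.32.0/19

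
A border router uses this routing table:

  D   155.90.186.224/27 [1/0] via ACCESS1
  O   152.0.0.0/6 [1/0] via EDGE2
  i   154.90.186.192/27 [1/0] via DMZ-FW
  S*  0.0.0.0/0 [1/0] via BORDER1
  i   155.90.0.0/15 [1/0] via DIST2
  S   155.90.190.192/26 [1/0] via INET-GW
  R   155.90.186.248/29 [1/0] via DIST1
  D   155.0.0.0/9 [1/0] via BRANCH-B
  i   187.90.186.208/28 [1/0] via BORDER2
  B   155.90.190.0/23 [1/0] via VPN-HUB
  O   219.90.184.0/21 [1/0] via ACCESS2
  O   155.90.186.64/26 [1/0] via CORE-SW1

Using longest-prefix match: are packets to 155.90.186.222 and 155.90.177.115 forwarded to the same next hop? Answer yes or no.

yes

155.90.186.222: longest match 155.90.0.0/15 -> DIST2
155.90.177.115: longest match 155.90.0.0/15 -> DIST2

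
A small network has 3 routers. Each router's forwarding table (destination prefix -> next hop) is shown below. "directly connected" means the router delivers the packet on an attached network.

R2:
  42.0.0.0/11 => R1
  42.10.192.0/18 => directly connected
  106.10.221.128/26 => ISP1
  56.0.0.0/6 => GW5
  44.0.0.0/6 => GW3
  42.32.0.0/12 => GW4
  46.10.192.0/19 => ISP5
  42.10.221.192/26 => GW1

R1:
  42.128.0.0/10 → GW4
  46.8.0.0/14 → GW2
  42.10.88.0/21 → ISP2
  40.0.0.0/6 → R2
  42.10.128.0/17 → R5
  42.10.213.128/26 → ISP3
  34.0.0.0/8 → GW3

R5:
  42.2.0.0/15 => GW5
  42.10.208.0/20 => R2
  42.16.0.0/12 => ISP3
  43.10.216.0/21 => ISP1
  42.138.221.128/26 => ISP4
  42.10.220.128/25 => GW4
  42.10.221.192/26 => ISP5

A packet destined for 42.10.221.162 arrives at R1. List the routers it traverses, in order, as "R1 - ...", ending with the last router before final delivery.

R1 - R5 - R2

At R1: longest match for 42.10.221.162 is 42.10.128.0/17 -> R5
At R5: longest match for 42.10.221.162 is 42.10.208.0/20 -> R2
At R2: longest match for 42.10.221.162 is 42.10.192.0/18 -> directly connected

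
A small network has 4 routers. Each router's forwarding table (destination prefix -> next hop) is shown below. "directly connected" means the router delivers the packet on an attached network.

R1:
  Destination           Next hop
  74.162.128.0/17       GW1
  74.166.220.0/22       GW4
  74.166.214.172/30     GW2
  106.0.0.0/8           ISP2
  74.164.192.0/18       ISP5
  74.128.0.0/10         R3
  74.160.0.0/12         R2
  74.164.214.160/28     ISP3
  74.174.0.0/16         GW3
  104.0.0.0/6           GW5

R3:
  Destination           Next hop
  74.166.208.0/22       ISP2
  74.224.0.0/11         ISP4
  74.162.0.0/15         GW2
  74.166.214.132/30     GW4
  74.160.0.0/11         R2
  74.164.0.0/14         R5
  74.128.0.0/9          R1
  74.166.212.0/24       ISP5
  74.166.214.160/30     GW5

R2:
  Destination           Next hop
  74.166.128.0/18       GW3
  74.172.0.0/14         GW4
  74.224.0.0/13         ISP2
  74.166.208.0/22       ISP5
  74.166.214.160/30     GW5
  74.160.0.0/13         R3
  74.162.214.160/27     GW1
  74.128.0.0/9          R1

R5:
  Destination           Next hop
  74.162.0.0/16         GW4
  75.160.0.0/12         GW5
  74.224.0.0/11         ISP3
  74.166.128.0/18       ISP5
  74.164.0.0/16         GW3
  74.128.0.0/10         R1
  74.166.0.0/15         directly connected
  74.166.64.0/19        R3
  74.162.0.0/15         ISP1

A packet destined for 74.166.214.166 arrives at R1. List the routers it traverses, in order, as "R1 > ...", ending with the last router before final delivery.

R1 > R2 > R3 > R5

At R1: longest match for 74.166.214.166 is 74.160.0.0/12 -> R2
At R2: longest match for 74.166.214.166 is 74.160.0.0/13 -> R3
At R3: longest match for 74.166.214.166 is 74.164.0.0/14 -> R5
At R5: longest match for 74.166.214.166 is 74.166.0.0/15 -> directly connected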